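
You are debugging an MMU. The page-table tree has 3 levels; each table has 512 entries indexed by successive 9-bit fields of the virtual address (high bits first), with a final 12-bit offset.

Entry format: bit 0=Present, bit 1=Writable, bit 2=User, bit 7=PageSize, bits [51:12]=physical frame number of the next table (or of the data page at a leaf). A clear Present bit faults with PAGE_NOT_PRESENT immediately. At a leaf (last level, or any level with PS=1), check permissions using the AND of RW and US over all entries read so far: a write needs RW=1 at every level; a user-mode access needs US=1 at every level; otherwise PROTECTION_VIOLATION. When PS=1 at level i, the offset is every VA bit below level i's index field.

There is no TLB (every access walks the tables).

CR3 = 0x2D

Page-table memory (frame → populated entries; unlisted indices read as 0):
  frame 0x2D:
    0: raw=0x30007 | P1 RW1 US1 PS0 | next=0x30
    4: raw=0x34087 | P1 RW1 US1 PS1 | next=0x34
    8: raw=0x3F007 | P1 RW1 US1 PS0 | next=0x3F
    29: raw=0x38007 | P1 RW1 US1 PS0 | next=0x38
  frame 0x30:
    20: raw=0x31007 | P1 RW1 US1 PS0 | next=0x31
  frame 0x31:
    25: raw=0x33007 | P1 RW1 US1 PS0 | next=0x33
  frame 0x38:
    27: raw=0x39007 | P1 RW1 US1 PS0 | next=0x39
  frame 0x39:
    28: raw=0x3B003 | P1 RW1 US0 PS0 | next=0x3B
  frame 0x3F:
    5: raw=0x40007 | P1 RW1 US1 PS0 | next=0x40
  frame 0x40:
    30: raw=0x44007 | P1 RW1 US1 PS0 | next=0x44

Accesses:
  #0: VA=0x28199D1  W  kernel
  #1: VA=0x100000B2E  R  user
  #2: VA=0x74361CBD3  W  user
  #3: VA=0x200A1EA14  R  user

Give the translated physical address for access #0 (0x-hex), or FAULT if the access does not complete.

Trace:
#0 VA=0x28199D1 (w,kernel):
  [0] read 0x2D idx=0: raw=0x30007 flags P=1 W=1 U=1 S=0
  [1] read 0x30 idx=20: raw=0x31007 flags P=1 W=1 U=1 S=0
  [2] read 0x31 idx=25: raw=0x33007 flags P=1 W=1 U=1 S=0
  → PA=0x339D1  (3 entries read)
#1 VA=0x100000B2E (r,user):
  [0] read 0x2D idx=4: raw=0x34087 flags P=1 W=1 U=1 S=1
  → PA=0x34B2E (huge @L0)  (1 entries read)
#2 VA=0x74361CBD3 (w,user):
  [0] read 0x2D idx=29: raw=0x38007 flags P=1 W=1 U=1 S=0
  [1] read 0x38 idx=27: raw=0x39007 flags P=1 W=1 U=1 S=0
  [2] read 0x39 idx=28: raw=0x3B003 flags P=1 W=1 U=0 S=0
  ✗ PROTECTION_VIOLATION  [3 reads]
#3 VA=0x200A1EA14 (r,user):
  [0] read 0x2D idx=8: raw=0x3F007 flags P=1 W=1 U=1 S=0
  [1] read 0x3F idx=5: raw=0x40007 flags P=1 W=1 U=1 S=0
  [2] read 0x40 idx=30: raw=0x44007 flags P=1 W=1 U=1 S=0
  → PA=0x44A14  (3 entries read)

Access #0 PA: 0x339D1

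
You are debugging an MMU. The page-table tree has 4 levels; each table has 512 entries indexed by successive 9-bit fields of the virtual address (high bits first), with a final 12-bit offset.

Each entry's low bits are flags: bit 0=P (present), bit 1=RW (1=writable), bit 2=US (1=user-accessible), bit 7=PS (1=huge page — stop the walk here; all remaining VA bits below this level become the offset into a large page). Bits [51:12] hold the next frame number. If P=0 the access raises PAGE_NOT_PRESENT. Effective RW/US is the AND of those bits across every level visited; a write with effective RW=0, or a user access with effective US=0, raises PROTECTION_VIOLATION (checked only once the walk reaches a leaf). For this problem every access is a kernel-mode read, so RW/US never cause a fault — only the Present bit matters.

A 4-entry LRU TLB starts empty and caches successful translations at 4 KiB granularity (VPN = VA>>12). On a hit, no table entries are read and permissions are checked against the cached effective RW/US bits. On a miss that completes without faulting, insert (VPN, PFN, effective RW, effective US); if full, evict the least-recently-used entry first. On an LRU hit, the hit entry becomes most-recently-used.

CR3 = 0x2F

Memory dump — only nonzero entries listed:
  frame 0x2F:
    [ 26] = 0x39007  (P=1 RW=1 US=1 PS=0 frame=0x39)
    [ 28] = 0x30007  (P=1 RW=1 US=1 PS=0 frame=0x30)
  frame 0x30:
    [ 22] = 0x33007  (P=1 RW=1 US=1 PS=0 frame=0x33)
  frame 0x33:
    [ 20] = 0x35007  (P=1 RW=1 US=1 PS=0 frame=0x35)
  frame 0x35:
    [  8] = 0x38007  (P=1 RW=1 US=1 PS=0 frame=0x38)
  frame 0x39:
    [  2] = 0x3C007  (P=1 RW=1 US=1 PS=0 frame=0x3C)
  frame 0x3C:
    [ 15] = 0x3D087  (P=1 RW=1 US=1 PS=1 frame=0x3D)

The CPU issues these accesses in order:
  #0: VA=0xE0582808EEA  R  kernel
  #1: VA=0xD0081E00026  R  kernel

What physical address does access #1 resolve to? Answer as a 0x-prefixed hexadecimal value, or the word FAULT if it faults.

Per-access translation:
#0 VA=0xE0582808EEA (r,kernel):
  L0: frame=0x2F idx=28 entry=0x30007 [P=1 RW=1 US=1 PS=0]
  L1: frame=0x30 idx=22 entry=0x33007 [P=1 RW=1 US=1 PS=0]
  L2: frame=0x33 idx=20 entry=0x35007 [P=1 RW=1 US=1 PS=0]
  L3: frame=0x35 idx=8 entry=0x38007 [P=1 RW=1 US=1 PS=0]
  ⇒ phys 0x38EEA  [4 reads]
#1 VA=0xD0081E00026 (r,kernel):
  L0: frame=0x2F idx=26 entry=0x39007 [P=1 RW=1 US=1 PS=0]
  L1: frame=0x39 idx=2 entry=0x3C007 [P=1 RW=1 US=1 PS=0]
  L2: frame=0x3C idx=15 entry=0x3D087 [P=1 RW=1 US=1 PS=1]
  ⇒ phys 0x3D026 (huge @L2)  [3 reads]

Access #1 PA: 0x3D026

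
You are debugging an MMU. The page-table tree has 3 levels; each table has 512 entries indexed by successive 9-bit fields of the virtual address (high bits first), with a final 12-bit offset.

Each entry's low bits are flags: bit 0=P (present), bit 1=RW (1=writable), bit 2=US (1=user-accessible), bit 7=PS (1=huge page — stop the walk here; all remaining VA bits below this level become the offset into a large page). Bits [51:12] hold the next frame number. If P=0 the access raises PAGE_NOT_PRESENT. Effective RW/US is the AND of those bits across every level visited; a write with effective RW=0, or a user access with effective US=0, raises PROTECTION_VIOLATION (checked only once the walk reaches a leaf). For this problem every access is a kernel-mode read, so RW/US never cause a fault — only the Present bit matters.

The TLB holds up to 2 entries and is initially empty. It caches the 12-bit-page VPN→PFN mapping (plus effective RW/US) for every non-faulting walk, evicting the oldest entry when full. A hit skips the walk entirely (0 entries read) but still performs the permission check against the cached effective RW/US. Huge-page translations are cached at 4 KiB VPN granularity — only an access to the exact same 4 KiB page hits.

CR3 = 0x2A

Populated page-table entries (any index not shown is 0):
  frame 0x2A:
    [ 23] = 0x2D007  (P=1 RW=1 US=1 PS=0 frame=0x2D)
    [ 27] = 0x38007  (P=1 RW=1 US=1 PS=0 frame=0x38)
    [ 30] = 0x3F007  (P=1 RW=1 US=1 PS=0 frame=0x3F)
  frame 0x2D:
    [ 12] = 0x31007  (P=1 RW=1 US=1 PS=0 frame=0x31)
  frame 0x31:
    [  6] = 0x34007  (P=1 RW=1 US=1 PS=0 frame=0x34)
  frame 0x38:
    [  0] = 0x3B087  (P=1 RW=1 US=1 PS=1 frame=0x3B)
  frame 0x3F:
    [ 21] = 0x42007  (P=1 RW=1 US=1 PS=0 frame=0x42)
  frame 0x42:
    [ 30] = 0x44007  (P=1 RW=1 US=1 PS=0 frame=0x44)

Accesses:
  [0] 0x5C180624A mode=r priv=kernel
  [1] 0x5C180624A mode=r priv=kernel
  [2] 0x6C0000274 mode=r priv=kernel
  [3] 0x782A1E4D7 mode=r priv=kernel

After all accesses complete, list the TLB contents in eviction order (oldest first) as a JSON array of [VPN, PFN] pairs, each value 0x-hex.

Per-access translation:
#0 VA=0x5C180624A (r,kernel):
  [0] read 0x2A idx=23: raw=0x2D007 flags P=1 W=1 U=1 S=0
  [1] read 0x2D idx=12: raw=0x31007 flags P=1 W=1 U=1 S=0
  [2] read 0x31 idx=6: raw=0x34007 flags P=1 W=1 U=1 S=0
  → PA=0x3424A  (3 entries read)
#1 VA=0x5C180624A (r,kernel):
  TLB hit vpn=0x5C1806 → PA=0x3424A
#2 VA=0x6C0000274 (r,kernel):
  [0] read 0x2A idx=27: raw=0x38007 flags P=1 W=1 U=1 S=0
  [1] read 0x38 idx=0: raw=0x3B087 flags P=1 W=1 U=1 S=1
  → PA=0x3B274 (huge @L1)  (2 entries read)
#3 VA=0x782A1E4D7 (r,kernel):
  [0] read 0x2A idx=30: raw=0x3F007 flags P=1 W=1 U=1 S=0
  [1] read 0x3F idx=21: raw=0x42007 flags P=1 W=1 U=1 S=0
  [2] read 0x42 idx=30: raw=0x44007 flags P=1 W=1 U=1 S=0
  → PA=0x444D7  (3 entries read)

TLB: [["0x6C0000", "0x3B"], ["0x782A1E", "0x44"]]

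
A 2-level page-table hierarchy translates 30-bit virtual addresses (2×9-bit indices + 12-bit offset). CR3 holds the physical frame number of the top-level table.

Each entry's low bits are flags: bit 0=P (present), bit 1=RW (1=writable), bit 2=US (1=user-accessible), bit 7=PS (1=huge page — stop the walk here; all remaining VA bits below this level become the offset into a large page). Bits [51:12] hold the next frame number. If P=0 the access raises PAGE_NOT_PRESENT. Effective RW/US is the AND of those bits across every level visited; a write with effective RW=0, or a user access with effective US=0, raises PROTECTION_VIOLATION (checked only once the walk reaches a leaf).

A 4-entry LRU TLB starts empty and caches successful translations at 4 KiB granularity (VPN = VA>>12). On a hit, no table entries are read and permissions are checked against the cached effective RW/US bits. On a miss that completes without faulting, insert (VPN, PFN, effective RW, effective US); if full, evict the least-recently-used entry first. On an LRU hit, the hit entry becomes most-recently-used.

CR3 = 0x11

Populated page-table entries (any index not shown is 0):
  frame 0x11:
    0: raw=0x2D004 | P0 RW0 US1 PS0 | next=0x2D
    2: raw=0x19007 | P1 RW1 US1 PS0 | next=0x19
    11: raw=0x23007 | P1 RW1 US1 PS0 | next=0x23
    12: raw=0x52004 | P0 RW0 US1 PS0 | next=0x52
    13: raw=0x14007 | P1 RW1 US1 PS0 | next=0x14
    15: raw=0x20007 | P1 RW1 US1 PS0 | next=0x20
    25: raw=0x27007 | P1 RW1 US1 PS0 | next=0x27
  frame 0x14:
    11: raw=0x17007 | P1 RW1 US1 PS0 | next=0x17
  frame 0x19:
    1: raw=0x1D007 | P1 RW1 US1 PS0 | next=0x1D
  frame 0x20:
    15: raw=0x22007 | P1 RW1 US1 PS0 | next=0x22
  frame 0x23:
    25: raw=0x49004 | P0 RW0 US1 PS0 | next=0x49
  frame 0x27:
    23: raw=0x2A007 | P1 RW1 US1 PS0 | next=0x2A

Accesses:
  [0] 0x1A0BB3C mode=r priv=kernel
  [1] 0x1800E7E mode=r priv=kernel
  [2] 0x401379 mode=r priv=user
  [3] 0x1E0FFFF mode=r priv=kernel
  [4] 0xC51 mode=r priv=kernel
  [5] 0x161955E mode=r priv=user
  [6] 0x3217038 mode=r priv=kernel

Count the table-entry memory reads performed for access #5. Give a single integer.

Walk each access:
#0 VA=0x1A0BB3C (r,kernel):
  [0] read 0x11 idx=13: raw=0x14007 flags P=1 W=1 U=1 S=0
  [1] read 0x14 idx=11: raw=0x17007 flags P=1 W=1 U=1 S=0
  → PA=0x17B3C  (2 entries read)
#1 VA=0x1800E7E (r,kernel):
  [0] read 0x11 idx=12: raw=0x52004 flags P=0 W=0 U=1 S=0
  ✗ PAGE_NOT_PRESENT  [1 reads]
#2 VA=0x401379 (r,user):
  [0] read 0x11 idx=2: raw=0x19007 flags P=1 W=1 U=1 S=0
  [1] read 0x19 idx=1: raw=0x1D007 flags P=1 W=1 U=1 S=0
  → PA=0x1D379  (2 entries read)
#3 VA=0x1E0FFFF (r,kernel):
  [0] read 0x11 idx=15: raw=0x20007 flags P=1 W=1 U=1 S=0
  [1] read 0x20 idx=15: raw=0x22007 flags P=1 W=1 U=1 S=0
  → PA=0x22FFF  (2 entries read)
#4 VA=0xC51 (r,kernel):
  [0] read 0x11 idx=0: raw=0x2D004 flags P=0 W=0 U=1 S=0
  ✗ PAGE_NOT_PRESENT  [1 reads]
#5 VA=0x161955E (r,user):
  [0] read 0x11 idx=11: raw=0x23007 flags P=1 W=1 U=1 S=0
  [1] read 0x23 idx=25: raw=0x49004 flags P=0 W=0 U=1 S=0
  ✗ PAGE_NOT_PRESENT  [2 reads]
#6 VA=0x3217038 (r,kernel):
  [0] read 0x11 idx=25: raw=0x27007 flags P=1 W=1 U=1 S=0
  [1] read 0x27 idx=23: raw=0x2A007 flags P=1 W=1 U=1 S=0
  → PA=0x2A038  (2 entries read)

Entries read for #5: 2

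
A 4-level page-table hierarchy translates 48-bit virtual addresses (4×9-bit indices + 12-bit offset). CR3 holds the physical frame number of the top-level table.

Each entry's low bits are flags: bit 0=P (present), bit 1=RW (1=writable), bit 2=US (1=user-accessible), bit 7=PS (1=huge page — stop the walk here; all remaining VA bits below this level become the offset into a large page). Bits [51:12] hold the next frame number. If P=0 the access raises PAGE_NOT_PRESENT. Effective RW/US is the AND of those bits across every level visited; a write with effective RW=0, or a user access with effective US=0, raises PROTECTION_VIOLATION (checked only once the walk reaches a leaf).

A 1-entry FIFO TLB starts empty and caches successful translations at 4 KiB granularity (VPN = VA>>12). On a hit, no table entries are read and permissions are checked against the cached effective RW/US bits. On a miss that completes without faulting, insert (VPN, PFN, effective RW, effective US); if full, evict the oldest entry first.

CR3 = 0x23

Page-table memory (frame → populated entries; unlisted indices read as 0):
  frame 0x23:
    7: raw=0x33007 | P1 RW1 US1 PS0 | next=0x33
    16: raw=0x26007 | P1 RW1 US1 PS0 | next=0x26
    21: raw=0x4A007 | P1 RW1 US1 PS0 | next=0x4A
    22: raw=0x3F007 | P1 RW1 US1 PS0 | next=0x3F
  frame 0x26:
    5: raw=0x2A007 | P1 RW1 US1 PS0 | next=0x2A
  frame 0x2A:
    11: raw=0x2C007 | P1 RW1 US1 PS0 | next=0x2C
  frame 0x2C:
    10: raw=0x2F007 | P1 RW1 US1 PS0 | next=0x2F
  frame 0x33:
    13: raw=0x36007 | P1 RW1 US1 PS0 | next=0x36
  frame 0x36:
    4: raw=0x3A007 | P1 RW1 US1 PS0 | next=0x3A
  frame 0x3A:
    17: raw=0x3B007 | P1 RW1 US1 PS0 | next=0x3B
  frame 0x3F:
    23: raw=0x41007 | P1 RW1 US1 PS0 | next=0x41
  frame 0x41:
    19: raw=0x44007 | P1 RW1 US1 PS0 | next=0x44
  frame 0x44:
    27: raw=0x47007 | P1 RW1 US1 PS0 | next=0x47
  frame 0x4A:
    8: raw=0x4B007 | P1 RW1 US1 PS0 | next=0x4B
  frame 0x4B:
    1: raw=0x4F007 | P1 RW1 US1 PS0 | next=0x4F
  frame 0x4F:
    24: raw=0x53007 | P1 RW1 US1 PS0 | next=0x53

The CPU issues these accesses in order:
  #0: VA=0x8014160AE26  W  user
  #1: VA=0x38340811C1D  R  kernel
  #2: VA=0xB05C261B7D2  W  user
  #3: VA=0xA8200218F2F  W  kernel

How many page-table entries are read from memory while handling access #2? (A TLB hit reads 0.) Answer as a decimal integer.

Per-access translation:
#0 VA=0x8014160AE26 (w,user):
  L0: frame=0x23 idx=16 entry=0x26007 [P=1 RW=1 US=1 PS=0]
  L1: frame=0x26 idx=5 entry=0x2A007 [P=1 RW=1 US=1 PS=0]
  L2: frame=0x2A idx=11 entry=0x2C007 [P=1 RW=1 US=1 PS=0]
  L3: frame=0x2C idx=10 entry=0x2F007 [P=1 RW=1 US=1 PS=0]
  ✓ 0x2FE26  — 4 lookups
#1 VA=0x38340811C1D (r,kernel):
  L0: frame=0x23 idx=7 entry=0x33007 [P=1 RW=1 US=1 PS=0]
  L1: frame=0x33 idx=13 entry=0x36007 [P=1 RW=1 US=1 PS=0]
  L2: frame=0x36 idx=4 entry=0x3A007 [P=1 RW=1 US=1 PS=0]
  L3: frame=0x3A idx=17 entry=0x3B007 [P=1 RW=1 US=1 PS=0]
  ✓ 0x3BC1D  — 4 lookups
#2 VA=0xB05C261B7D2 (w,user):
  L0: frame=0x23 idx=22 entry=0x3F007 [P=1 RW=1 US=1 PS=0]
  L1: frame=0x3F idx=23 entry=0x41007 [P=1 RW=1 US=1 PS=0]
  L2: frame=0x41 idx=19 entry=0x44007 [P=1 RW=1 US=1 PS=0]
  L3: frame=0x44 idx=27 entry=0x47007 [P=1 RW=1 US=1 PS=0]
  ✓ 0x477D2  — 4 lookups
#3 VA=0xA8200218F2F (w,kernel):
  L0: frame=0x23 idx=21 entry=0x4A007 [P=1 RW=1 US=1 PS=0]
  L1: frame=0x4A idx=8 entry=0x4B007 [P=1 RW=1 US=1 PS=0]
  L2: frame=0x4B idx=1 entry=0x4F007 [P=1 RW=1 US=1 PS=0]
  L3: frame=0x4F idx=24 entry=0x53007 [P=1 RW=1 US=1 PS=0]
  ✓ 0x53F2F  — 4 lookups

Entries read for #2: 4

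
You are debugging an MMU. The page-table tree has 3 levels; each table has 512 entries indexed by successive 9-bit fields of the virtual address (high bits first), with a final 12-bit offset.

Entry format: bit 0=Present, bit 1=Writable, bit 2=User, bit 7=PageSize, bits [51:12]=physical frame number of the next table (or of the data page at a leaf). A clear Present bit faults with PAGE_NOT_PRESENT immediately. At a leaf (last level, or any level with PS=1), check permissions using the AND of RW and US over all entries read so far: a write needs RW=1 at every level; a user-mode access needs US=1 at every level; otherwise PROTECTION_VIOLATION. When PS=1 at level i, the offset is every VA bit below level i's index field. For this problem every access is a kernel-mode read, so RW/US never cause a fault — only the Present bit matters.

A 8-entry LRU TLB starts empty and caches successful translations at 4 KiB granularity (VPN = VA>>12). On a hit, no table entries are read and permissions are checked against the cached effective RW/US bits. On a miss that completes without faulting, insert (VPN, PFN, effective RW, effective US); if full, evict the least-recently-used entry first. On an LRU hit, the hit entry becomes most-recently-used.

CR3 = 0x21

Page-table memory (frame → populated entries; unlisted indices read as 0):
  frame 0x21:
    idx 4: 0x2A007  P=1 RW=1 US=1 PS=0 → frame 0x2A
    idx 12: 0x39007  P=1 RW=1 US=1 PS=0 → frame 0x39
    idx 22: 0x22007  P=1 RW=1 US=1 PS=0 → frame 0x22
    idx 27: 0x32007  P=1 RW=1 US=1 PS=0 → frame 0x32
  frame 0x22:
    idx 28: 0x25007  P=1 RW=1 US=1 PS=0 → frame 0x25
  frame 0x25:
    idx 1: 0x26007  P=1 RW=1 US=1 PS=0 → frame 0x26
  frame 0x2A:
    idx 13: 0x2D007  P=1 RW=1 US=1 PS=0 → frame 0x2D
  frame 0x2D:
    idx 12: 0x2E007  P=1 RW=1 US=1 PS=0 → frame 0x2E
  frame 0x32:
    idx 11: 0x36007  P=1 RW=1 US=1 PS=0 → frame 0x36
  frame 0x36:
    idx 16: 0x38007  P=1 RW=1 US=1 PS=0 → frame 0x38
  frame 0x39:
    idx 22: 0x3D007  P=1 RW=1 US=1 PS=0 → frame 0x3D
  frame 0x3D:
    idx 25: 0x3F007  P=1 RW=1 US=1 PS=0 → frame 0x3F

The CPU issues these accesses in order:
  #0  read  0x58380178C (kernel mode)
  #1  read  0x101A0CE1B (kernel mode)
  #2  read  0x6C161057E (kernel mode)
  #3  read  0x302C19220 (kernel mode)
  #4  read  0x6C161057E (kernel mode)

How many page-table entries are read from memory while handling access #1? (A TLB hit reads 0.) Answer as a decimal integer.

Per-access translation:
#0 VA=0x58380178C (r,kernel):
  lvl0: tbl 0x21, slot 22 ⇒ 0x22007 (P1/RW1/US1/PS0)
  lvl1: tbl 0x22, slot 28 ⇒ 0x25007 (P1/RW1/US1/PS0)
  lvl2: tbl 0x25, slot 1 ⇒ 0x26007 (P1/RW1/US1/PS0)
  ⇒ phys 0x2678C  [3 reads]
#1 VA=0x101A0CE1B (r,kernel):
  lvl0: tbl 0x21, slot 4 ⇒ 0x2A007 (P1/RW1/US1/PS0)
  lvl1: tbl 0x2A, slot 13 ⇒ 0x2D007 (P1/RW1/US1/PS0)
  lvl2: tbl 0x2D, slot 12 ⇒ 0x2E007 (P1/RW1/US1/PS0)
  ⇒ phys 0x2EE1B  [3 reads]
#2 VA=0x6C161057E (r,kernel):
  lvl0: tbl 0x21, slot 27 ⇒ 0x32007 (P1/RW1/US1/PS0)
  lvl1: tbl 0x32, slot 11 ⇒ 0x36007 (P1/RW1/US1/PS0)
  lvl2: tbl 0x36, slot 16 ⇒ 0x38007 (P1/RW1/US1/PS0)
  ⇒ phys 0x3857E  [3 reads]
#3 VA=0x302C19220 (r,kernel):
  lvl0: tbl 0x21, slot 12 ⇒ 0x39007 (P1/RW1/US1/PS0)
  lvl1: tbl 0x39, slot 22 ⇒ 0x3D007 (P1/RW1/US1/PS0)
  lvl2: tbl 0x3D, slot 25 ⇒ 0x3F007 (P1/RW1/US1/PS0)
  ⇒ phys 0x3F220  [3 reads]
#4 VA=0x6C161057E (r,kernel):
  TLB hit vpn=0x6C1610 → PA=0x3857E

Entries read for #1: 3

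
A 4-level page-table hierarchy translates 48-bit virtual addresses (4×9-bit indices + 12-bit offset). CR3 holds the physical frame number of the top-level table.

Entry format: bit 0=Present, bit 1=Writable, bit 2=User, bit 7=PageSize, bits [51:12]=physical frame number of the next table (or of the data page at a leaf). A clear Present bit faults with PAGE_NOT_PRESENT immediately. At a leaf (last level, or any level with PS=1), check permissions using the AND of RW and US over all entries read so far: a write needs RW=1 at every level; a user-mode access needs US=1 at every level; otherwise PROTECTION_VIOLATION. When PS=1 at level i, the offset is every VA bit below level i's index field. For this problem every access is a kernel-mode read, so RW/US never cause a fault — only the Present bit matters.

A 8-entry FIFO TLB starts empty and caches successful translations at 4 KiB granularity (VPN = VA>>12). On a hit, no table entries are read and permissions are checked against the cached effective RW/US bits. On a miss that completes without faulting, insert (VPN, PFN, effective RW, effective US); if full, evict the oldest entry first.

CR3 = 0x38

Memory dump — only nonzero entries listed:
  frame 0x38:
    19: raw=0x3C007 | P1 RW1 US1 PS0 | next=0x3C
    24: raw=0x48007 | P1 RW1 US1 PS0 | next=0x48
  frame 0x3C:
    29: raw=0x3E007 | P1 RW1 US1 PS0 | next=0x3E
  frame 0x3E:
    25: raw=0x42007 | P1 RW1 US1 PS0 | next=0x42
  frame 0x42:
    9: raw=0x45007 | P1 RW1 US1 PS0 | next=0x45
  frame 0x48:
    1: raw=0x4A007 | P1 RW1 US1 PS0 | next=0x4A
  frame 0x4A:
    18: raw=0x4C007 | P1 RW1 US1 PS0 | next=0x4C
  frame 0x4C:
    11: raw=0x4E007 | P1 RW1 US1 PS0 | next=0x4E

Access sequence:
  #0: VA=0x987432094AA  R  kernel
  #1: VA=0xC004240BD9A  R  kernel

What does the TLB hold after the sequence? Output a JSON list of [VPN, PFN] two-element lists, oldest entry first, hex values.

Per-access translation:
#0 VA=0x987432094AA (r,kernel):
  [0] read 0x38 idx=19: raw=0x3C007 flags P=1 W=1 U=1 S=0
  [1] read 0x3C idx=29: raw=0x3E007 flags P=1 W=1 U=1 S=0
  [2] read 0x3E idx=25: raw=0x42007 flags P=1 W=1 U=1 S=0
  [3] read 0x42 idx=9: raw=0x45007 flags P=1 W=1 U=1 S=0
  ⇒ phys 0x454AA  [4 reads]
#1 VA=0xC004240BD9A (r,kernel):
  [0] read 0x38 idx=24: raw=0x48007 flags P=1 W=1 U=1 S=0
  [1] read 0x48 idx=1: raw=0x4A007 flags P=1 W=1 U=1 S=0
  [2] read 0x4A idx=18: raw=0x4C007 flags P=1 W=1 U=1 S=0
  [3] read 0x4C idx=11: raw=0x4E007 flags P=1 W=1 U=1 S=0
  ⇒ phys 0x4ED9A  [4 reads]

TLB: [["0x98743209", "0x45"], ["0xC004240B", "0x4E"]]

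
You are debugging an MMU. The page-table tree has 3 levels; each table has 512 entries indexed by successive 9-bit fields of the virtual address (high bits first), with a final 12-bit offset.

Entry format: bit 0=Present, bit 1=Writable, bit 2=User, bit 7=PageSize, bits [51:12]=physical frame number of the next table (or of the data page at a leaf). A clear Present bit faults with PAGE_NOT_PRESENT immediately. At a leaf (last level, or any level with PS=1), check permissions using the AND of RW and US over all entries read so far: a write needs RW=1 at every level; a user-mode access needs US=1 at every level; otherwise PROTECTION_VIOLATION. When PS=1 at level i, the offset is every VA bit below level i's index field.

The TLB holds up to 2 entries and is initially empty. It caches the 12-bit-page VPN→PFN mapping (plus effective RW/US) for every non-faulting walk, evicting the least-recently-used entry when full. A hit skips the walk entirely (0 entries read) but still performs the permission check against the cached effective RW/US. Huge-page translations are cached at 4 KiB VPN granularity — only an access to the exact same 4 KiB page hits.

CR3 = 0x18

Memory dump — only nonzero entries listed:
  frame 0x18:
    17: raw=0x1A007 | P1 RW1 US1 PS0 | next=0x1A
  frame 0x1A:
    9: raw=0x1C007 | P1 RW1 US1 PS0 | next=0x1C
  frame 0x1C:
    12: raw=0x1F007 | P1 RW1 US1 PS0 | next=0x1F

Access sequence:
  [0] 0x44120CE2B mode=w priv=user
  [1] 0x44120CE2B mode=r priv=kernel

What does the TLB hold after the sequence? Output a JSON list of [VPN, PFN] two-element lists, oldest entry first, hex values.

Trace:
#0 VA=0x44120CE2B (w,user):
  L0: frame=0x18 idx=17 entry=0x1A007 [P=1 RW=1 US=1 PS=0]
  L1: frame=0x1A idx=9 entry=0x1C007 [P=1 RW=1 US=1 PS=0]
  L2: frame=0x1C idx=12 entry=0x1F007 [P=1 RW=1 US=1 PS=0]
  → PA=0x1FE2B  (3 entries read)
#1 VA=0x44120CE2B (r,kernel):
  TLB hit vpn=0x44120C → PA=0x1FE2B

TLB: [["0x44120C", "0x1F"]]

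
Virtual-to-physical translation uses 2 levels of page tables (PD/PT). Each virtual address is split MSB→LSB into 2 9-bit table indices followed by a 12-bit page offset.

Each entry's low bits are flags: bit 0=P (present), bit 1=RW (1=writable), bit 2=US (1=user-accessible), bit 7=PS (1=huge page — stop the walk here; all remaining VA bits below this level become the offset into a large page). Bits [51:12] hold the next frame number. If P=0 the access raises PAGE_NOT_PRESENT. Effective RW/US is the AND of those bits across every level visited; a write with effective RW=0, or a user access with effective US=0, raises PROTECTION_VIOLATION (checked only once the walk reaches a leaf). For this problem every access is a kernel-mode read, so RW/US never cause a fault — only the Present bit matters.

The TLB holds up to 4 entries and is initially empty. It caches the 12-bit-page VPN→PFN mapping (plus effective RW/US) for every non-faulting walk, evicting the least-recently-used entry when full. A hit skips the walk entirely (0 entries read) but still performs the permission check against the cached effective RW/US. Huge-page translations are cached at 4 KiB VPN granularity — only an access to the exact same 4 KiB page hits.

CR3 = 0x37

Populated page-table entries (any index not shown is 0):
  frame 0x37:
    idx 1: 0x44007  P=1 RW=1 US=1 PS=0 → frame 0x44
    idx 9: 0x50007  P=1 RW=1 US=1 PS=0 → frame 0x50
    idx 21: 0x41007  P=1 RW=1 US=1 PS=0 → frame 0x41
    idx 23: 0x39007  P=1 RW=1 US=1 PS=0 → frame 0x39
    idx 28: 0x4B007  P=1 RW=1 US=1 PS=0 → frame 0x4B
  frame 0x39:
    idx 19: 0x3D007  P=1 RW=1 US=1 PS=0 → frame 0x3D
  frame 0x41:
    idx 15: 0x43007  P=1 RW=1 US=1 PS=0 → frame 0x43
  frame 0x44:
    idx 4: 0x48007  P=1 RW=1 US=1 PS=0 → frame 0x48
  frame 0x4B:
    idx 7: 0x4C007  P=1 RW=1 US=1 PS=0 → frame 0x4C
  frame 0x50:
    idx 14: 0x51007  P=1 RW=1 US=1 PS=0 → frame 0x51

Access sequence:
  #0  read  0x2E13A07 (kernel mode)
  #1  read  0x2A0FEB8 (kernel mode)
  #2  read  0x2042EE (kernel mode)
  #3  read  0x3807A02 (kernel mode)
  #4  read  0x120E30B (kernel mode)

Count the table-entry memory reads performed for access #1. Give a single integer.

Per-access translation:
#0 VA=0x2E13A07 (r,kernel):
  L0: frame=0x37 idx=23 entry=0x39007 [P=1 RW=1 US=1 PS=0]
  L1: frame=0x39 idx=19 entry=0x3D007 [P=1 RW=1 US=1 PS=0]
  ✓ 0x3DA07  — 2 lookups
#1 VA=0x2A0FEB8 (r,kernel):
  L0: frame=0x37 idx=21 entry=0x41007 [P=1 RW=1 US=1 PS=0]
  L1: frame=0x41 idx=15 entry=0x43007 [P=1 RW=1 US=1 PS=0]
  ✓ 0x43EB8  — 2 lookups
#2 VA=0x2042EE (r,kernel):
  L0: frame=0x37 idx=1 entry=0x44007 [P=1 RW=1 US=1 PS=0]
  L1: frame=0x44 idx=4 entry=0x48007 [P=1 RW=1 US=1 PS=0]
  ✓ 0x482EE  — 2 lookups
#3 VA=0x3807A02 (r,kernel):
  L0: frame=0x37 idx=28 entry=0x4B007 [P=1 RW=1 US=1 PS=0]
  L1: frame=0x4B idx=7 entry=0x4C007 [P=1 RW=1 US=1 PS=0]
  ✓ 0x4CA02  — 2 lookups
#4 VA=0x120E30B (r,kernel):
  L0: frame=0x37 idx=9 entry=0x50007 [P=1 RW=1 US=1 PS=0]
  L1: frame=0x50 idx=14 entry=0x51007 [P=1 RW=1 US=1 PS=0]
  ✓ 0x5130B  — 2 lookups

Entries read for #1: 2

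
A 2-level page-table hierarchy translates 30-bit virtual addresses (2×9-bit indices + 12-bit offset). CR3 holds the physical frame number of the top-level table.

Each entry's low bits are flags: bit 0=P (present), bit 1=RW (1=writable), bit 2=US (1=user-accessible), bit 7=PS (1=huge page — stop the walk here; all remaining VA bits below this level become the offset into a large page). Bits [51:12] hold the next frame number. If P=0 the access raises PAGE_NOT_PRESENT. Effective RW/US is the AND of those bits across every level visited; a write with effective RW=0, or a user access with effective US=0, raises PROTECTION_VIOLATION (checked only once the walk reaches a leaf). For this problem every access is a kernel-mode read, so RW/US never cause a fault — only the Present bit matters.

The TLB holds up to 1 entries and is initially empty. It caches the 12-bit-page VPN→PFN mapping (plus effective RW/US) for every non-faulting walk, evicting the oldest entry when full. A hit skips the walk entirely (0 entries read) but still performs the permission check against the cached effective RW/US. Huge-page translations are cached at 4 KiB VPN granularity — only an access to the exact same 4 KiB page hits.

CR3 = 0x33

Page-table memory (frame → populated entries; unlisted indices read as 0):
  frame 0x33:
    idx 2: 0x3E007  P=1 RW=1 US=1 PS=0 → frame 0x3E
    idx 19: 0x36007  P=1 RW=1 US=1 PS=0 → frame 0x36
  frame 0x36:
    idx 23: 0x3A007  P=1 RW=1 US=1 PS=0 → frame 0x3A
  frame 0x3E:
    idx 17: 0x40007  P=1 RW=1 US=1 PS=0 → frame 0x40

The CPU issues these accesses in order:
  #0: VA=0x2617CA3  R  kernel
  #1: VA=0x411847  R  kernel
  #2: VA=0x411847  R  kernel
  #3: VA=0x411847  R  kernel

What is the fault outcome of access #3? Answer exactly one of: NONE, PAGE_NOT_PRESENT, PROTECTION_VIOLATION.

Trace:
#0 VA=0x2617CA3 (r,kernel):
  L0: frame=0x33 idx=19 entry=0x36007 [P=1 RW=1 US=1 PS=0]
  L1: frame=0x36 idx=23 entry=0x3A007 [P=1 RW=1 US=1 PS=0]
  ✓ 0x3ACA3  — 2 lookups
#1 VA=0x411847 (r,kernel):
  L0: frame=0x33 idx=2 entry=0x3E007 [P=1 RW=1 US=1 PS=0]
  L1: frame=0x3E idx=17 entry=0x40007 [P=1 RW=1 US=1 PS=0]
  ✓ 0x40847  — 2 lookups
#2 VA=0x411847 (r,kernel):
  TLB hit vpn=0x411 → PA=0x40847
#3 VA=0x411847 (r,kernel):
  TLB hit vpn=0x411 → PA=0x40847

Access #3 fault: NONE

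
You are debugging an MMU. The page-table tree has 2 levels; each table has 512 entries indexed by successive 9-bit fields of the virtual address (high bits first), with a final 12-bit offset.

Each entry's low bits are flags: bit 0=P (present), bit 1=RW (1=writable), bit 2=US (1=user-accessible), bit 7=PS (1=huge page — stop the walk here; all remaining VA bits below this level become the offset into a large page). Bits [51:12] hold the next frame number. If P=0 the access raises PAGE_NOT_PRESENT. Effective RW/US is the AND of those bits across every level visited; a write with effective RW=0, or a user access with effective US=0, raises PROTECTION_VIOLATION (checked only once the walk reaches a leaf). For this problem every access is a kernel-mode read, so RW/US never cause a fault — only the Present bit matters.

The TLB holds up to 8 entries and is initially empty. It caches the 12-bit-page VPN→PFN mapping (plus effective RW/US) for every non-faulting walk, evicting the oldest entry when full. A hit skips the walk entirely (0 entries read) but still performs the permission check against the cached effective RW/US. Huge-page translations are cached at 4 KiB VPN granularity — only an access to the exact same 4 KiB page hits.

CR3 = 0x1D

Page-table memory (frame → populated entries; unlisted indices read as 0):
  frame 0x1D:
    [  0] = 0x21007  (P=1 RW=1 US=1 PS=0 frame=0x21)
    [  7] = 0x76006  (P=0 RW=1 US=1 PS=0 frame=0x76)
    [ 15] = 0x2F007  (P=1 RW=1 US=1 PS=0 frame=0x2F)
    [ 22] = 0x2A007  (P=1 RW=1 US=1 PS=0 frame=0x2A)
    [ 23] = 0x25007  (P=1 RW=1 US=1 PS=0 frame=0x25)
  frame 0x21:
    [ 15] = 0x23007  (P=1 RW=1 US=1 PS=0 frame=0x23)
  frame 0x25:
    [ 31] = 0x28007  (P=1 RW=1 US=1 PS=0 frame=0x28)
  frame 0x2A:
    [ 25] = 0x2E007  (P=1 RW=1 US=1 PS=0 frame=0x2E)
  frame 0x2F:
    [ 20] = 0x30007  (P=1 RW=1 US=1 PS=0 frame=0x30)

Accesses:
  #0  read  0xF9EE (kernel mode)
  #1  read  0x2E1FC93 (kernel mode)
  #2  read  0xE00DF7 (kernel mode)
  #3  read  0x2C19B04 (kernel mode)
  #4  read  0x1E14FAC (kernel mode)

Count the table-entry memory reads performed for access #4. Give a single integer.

Per-access translation:
#0 VA=0xF9EE (r,kernel):
  lvl0: tbl 0x1D, slot 0 ⇒ 0x21007 (P1/RW1/US1/PS0)
  lvl1: tbl 0x21, slot 15 ⇒ 0x23007 (P1/RW1/US1/PS0)
  → PA=0x239EE  (2 entries read)
#1 VA=0x2E1FC93 (r,kernel):
  lvl0: tbl 0x1D, slot 23 ⇒ 0x25007 (P1/RW1/US1/PS0)
  lvl1: tbl 0x25, slot 31 ⇒ 0x28007 (P1/RW1/US1/PS0)
  → PA=0x28C93  (2 entries read)
#2 VA=0xE00DF7 (r,kernel):
  lvl0: tbl 0x1D, slot 7 ⇒ 0x76006 (P0/RW1/US1/PS0)
  ⇒ fault: PAGE_NOT_PRESENT  — 1 lookups
#3 VA=0x2C19B04 (r,kernel):
  lvl0: tbl 0x1D, slot 22 ⇒ 0x2A007 (P1/RW1/US1/PS0)
  lvl1: tbl 0x2A, slot 25 ⇒ 0x2E007 (P1/RW1/US1/PS0)
  → PA=0x2EB04  (2 entries read)
#4 VA=0x1E14FAC (r,kernel):
  lvl0: tbl 0x1D, slot 15 ⇒ 0x2F007 (P1/RW1/US1/PS0)
  lvl1: tbl 0x2F, slot 20 ⇒ 0x30007 (P1/RW1/US1/PS0)
  → PA=0x30FAC  (2 entries read)

Entries read for #4: 2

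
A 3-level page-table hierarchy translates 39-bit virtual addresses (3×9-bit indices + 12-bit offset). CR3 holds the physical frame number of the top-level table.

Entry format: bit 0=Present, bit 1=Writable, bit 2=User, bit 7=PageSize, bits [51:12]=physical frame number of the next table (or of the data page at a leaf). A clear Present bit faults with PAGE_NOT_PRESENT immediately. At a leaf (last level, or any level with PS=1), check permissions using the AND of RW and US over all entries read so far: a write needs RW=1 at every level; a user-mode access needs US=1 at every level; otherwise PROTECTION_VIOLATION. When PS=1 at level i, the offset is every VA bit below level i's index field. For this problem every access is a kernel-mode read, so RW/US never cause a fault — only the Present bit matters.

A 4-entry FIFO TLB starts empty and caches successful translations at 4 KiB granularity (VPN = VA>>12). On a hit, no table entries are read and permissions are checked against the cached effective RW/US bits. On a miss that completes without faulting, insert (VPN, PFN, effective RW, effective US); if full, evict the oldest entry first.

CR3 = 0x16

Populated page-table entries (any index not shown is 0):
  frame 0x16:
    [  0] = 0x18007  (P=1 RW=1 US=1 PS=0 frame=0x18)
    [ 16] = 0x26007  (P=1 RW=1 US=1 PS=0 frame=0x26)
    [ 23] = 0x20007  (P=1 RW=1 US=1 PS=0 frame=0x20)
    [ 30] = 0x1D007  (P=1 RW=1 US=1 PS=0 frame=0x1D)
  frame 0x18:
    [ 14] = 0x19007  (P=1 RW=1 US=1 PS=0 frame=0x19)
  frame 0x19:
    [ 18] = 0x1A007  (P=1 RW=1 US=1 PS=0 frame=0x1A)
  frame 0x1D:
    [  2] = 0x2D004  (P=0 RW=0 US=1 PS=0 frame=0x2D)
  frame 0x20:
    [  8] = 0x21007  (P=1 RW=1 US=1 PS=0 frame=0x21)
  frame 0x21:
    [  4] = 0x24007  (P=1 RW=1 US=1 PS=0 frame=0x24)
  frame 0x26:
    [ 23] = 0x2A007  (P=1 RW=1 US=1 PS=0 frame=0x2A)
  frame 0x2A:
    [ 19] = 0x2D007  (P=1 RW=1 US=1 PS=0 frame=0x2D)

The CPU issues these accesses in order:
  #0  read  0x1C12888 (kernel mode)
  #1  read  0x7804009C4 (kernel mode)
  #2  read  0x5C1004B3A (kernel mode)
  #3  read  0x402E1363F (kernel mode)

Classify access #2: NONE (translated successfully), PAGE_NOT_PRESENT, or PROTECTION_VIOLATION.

Trace:
#0 VA=0x1C12888 (r,kernel):
  [0] read 0x16 idx=0: raw=0x18007 flags P=1 W=1 U=1 S=0
  [1] read 0x18 idx=14: raw=0x19007 flags P=1 W=1 U=1 S=0
  [2] read 0x19 idx=18: raw=0x1A007 flags P=1 W=1 U=1 S=0
  ✓ 0x1A888  — 3 lookups
#1 VA=0x7804009C4 (r,kernel):
  [0] read 0x16 idx=30: raw=0x1D007 flags P=1 W=1 U=1 S=0
  [1] read 0x1D idx=2: raw=0x2D004 flags P=0 W=0 U=1 S=0
  ⇒ fault: PAGE_NOT_PRESENT  — 2 lookups
#2 VA=0x5C1004B3A (r,kernel):
  [0] read 0x16 idx=23: raw=0x20007 flags P=1 W=1 U=1 S=0
  [1] read 0x20 idx=8: raw=0x21007 flags P=1 W=1 U=1 S=0
  [2] read 0x21 idx=4: raw=0x24007 flags P=1 W=1 U=1 S=0
  ✓ 0x24B3A  — 3 lookups
#3 VA=0x402E1363F (r,kernel):
  [0] read 0x16 idx=16: raw=0x26007 flags P=1 W=1 U=1 S=0
  [1] read 0x26 idx=23: raw=0x2A007 flags P=1 W=1 U=1 S=0
  [2] read 0x2A idx=19: raw=0x2D007 flags P=1 W=1 U=1 S=0
  ✓ 0x2D63F  — 3 lookups

Access #2 fault: NONE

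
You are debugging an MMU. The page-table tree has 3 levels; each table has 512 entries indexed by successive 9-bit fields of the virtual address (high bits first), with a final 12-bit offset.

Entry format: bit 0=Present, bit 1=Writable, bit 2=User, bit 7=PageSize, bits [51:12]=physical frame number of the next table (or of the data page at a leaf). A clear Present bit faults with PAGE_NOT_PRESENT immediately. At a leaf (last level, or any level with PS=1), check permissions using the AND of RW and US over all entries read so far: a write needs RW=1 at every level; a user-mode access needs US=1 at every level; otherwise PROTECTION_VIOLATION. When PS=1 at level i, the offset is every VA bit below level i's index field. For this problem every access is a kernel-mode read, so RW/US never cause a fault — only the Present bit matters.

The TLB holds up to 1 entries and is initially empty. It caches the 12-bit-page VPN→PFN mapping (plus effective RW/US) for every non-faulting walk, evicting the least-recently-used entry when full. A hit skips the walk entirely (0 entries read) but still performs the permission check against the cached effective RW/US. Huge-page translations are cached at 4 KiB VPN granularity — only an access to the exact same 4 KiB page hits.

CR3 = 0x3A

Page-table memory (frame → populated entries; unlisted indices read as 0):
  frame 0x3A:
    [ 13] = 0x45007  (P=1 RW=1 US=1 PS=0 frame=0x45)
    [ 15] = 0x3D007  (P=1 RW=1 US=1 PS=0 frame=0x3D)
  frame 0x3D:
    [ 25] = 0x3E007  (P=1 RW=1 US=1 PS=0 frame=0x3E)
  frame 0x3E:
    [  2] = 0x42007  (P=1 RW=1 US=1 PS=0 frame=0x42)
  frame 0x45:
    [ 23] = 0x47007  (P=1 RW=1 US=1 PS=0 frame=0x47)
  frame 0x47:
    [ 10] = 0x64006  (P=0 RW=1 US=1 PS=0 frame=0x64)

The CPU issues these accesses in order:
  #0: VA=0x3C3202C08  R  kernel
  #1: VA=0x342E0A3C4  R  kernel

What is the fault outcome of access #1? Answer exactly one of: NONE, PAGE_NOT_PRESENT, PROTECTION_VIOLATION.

Walk each access:
#0 VA=0x3C3202C08 (r,kernel):
  [0] read 0x3A idx=15: raw=0x3D007 flags P=1 W=1 U=1 S=0
  [1] read 0x3D idx=25: raw=0x3E007 flags P=1 W=1 U=1 S=0
  [2] read 0x3E idx=2: raw=0x42007 flags P=1 W=1 U=1 S=0
  → PA=0x42C08  (3 entries read)
#1 VA=0x342E0A3C4 (r,kernel):
  [0] read 0x3A idx=13: raw=0x45007 flags P=1 W=1 U=1 S=0
  [1] read 0x45 idx=23: raw=0x47007 flags P=1 W=1 U=1 S=0
  [2] read 0x47 idx=10: raw=0x64006 flags P=0 W=1 U=1 S=0
  ⇒ fault: PAGE_NOT_PRESENT  — 3 lookups

Access #1 fault: PAGE_NOT_PRESENT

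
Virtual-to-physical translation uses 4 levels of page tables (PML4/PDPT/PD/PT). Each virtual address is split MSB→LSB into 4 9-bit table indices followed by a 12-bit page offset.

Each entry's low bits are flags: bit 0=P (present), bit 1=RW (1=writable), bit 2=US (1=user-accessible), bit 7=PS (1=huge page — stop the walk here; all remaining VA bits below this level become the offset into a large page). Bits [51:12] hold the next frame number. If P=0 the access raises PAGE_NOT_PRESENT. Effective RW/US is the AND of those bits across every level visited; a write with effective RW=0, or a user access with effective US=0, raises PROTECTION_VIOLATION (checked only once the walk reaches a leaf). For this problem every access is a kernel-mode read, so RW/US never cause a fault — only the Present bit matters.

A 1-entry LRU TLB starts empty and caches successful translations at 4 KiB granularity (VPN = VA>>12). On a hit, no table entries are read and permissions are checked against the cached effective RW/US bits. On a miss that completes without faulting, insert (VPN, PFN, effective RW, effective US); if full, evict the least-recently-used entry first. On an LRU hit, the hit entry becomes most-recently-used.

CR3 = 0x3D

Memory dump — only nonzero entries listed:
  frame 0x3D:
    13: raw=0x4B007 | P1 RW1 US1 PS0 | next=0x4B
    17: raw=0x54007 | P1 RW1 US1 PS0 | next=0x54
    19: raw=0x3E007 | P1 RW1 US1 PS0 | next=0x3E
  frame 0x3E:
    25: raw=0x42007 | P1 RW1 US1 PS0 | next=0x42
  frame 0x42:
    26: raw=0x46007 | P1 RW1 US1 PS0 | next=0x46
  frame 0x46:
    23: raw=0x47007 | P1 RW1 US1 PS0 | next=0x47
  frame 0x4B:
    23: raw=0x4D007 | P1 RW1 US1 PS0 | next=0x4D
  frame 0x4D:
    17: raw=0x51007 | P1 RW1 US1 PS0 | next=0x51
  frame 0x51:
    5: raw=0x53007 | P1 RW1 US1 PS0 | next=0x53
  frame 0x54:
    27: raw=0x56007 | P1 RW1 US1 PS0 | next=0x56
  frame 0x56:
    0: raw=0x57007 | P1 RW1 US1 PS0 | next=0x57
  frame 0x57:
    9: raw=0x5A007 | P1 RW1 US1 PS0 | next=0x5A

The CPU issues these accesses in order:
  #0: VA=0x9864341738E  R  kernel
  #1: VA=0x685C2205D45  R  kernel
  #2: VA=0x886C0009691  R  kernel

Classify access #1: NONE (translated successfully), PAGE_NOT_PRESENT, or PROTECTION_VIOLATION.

Walk each access:
#0 VA=0x9864341738E (r,kernel):
  L0 @0x3D[19] → 0x3E007  P=1,RW=1,US=1,PS=0
  L1 @0x3E[25] → 0x42007  P=1,RW=1,US=1,PS=0
  L2 @0x42[26] → 0x46007  P=1,RW=1,US=1,PS=0
  L3 @0x46[23] → 0x47007  P=1,RW=1,US=1,PS=0
  ✓ 0x4738E  — 4 lookups
#1 VA=0x685C2205D45 (r,kernel):
  L0 @0x3D[13] → 0x4B007  P=1,RW=1,US=1,PS=0
  L1 @0x4B[23] → 0x4D007  P=1,RW=1,US=1,PS=0
  L2 @0x4D[17] → 0x51007  P=1,RW=1,US=1,PS=0
  L3 @0x51[5] → 0x53007  P=1,RW=1,US=1,PS=0
  ✓ 0x53D45  — 4 lookups
#2 VA=0x886C0009691 (r,kernel):
  L0 @0x3D[17] → 0x54007  P=1,RW=1,US=1,PS=0
  L1 @0x54[27] → 0x56007  P=1,RW=1,US=1,PS=0
  L2 @0x56[0] → 0x57007  P=1,RW=1,US=1,PS=0
  L3 @0x57[9] → 0x5A007  P=1,RW=1,US=1,PS=0
  ✓ 0x5A691  — 4 lookups

Access #1 fault: NONE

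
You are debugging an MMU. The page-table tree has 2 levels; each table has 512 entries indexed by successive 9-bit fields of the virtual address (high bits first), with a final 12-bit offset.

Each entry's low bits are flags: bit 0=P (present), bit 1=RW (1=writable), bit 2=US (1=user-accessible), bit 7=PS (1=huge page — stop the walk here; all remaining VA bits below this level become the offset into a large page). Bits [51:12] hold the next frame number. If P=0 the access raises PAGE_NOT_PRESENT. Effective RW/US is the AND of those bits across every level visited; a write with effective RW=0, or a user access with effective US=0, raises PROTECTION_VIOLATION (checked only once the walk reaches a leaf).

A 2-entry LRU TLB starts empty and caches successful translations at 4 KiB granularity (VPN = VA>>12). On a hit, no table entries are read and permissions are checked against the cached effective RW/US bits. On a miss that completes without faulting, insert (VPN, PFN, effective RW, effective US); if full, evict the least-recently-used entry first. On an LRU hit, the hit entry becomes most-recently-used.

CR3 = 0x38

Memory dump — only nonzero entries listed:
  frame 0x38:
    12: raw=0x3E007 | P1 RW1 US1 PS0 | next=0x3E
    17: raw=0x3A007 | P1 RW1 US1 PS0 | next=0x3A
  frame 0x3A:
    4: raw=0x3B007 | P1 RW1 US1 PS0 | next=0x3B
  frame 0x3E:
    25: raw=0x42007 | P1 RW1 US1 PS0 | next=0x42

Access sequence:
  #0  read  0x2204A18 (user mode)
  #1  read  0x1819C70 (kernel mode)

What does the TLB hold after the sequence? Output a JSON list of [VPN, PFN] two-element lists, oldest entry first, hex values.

Per-access translation:
#0 VA=0x2204A18 (r,user):
  L0 @0x38[17] → 0x3A007  P=1,RW=1,US=1,PS=0
  L1 @0x3A[4] → 0x3B007  P=1,RW=1,US=1,PS=0
  → PA=0x3BA18  (2 entries read)
#1 VA=0x1819C70 (r,kernel):
  L0 @0x38[12] → 0x3E007  P=1,RW=1,US=1,PS=0
  L1 @0x3E[25] → 0x42007  P=1,RW=1,US=1,PS=0
  → PA=0x42C70  (2 entries read)

TLB: [["0x2204", "0x3B"], ["0x1819", "0x42"]]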